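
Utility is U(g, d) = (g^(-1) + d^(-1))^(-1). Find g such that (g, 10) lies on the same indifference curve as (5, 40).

U depends on (g, d) only through S = g^(-1) + d^(-1), so equal utility means equal S. At (5, 40): S = 9/40.
With d = 10: 10^(-1) = 0.1, so g^(-1) = 9/40 − 0.1 = 0.125.
Hence g = 1/0.125 = 8.
Check: U(8, 10) = 4.4444.

g = 8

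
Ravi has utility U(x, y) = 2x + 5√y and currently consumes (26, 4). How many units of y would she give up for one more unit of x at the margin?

MU_x = 2, MU_y = 5/(2√y).
MRS = 2 ÷ (5/(2√y)).
At (26, 4): MRS = 1.6.
That is, one extra unit of x is worth 1.6 units of y at the margin.

MRS = 1.6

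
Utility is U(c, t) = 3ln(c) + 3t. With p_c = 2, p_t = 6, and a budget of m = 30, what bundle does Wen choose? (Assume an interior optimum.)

MU_c = 3/c, MU_t = 3.
MRS = 3/c ÷ 3.
Tangency: set MRS = p_c/p_t = 2/6 = 1/3.
MRS depends only on c: 1/c = 1/3 ⇒ c* = 1/(1/3) = 3.
From the budget, 6·t = 30 − 2·3 = 24, so t* = 4.

c* = 3, t* = 4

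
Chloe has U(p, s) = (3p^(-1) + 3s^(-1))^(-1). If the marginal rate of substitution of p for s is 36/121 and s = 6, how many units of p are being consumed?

p = 11

For CES with ρ = -1, MRS = (s/p)^2.
Setting (6/p)^2 = 36/121 gives 6/p = 6/11 and p = 11.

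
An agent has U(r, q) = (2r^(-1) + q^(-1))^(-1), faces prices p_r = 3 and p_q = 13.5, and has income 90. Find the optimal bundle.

For CES with ρ = -1, MRS = (2/1)·(q/r)^2.
Tangency: set MRS = p_r/p_q = 3/13.5 = 2/9.
So (q/r)^2 = 1/9; taking the square root, q/r = 1/3, i.e. q = (1/3)·r.
Substitute into the budget 3·r + 13.5·q = 90: 7.5·r = 90, so r* = 12 and q* = (1/3)·12 = 4.

r* = 12, q* = 4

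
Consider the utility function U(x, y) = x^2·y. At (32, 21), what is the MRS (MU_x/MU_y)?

MRS = 21/16

MU_x = 2·x·y and MU_y = x^2.
MRS = MU_x/MU_y = (2/1)·y/x.
At (32, 21): MRS = 21/16.
The indifference curve has slope −21/16 at this bundle.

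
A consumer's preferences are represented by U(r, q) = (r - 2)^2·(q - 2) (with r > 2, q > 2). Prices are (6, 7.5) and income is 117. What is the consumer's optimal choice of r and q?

MU_r = 2·(r−2)·(q−2), MU_q = (r−2)^2.
MRS = (2/1)·(q−2)/(r−2).
Tangency: set MRS = p_r/p_q = 6/7.5 = 0.8.
So (2/1)·(q − 2)/(r − 2) = 0.8, i.e. (q − 2) = 0.4·(r − 2).
Rewrite the budget in excess-of-subsistence terms: 6·(r − 2) + 7.5·(q − 2) = 117 − 6·2 − 7.5·2 = 90.
Substituting, 9·(r − 2) = 90, so r − 2 = 10 and r* = 12.
Then q − 2 = 0.4·10 = 4, so q* = 6.

r* = 12, q* = 6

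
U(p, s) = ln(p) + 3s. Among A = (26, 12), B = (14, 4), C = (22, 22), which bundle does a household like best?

Evaluate utility at each bundle:
U(A) = 39.258.
U(B) = 14.639.
U(C) = 69.091.
Highest utility is C, so C ≻ A ≻ B.

Bundle C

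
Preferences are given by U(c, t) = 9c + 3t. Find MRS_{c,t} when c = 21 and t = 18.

MRS = 3

MU_c = 9, MU_t = 3, so MRS = 9/3 = 3 at every bundle.
At (21, 18): MRS = 3.
The indifference curve has slope −3 at this bundle.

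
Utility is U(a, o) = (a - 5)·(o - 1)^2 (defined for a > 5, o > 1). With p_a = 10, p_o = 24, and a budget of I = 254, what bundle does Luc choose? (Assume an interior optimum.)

MU_a = (o−1)^2, MU_o = 2·(a−5)·(o−1).
MRS = (1/2)·(o−1)/(a−5).
Tangency: set MRS = p_a/p_o = 10/24 = 5/12.
So (1/2)·(o − 1)/(a − 5) = 5/12, i.e. (o − 1) = (5/6)·(a − 5).
Rewrite the budget in excess-of-subsistence terms: 10·(a − 5) + 24·(o − 1) = 254 − 10·5 − 24·1 = 180.
Substituting, 30·(a − 5) = 180, so a − 5 = 6 and a* = 11.
Then o − 1 = (5/6)·6 = 5, so o* = 6.

a* = 11, o* = 6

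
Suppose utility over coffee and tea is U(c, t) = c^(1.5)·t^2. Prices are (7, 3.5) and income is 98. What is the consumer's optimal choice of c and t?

c* = 6, t* = 16

MU_c = 1.5·√c·t^2 and MU_t = 2·c^(1.5)·t.
MRS = MU_c/MU_t = (0.75)·t/c.
Tangency: set MRS = p_c/p_t = 7/3.5 = 2.
So (0.75)·t/c = 2, i.e. t = (8/3)·c.
Substitute into the budget 7·c + 3.5·t = 98: (49/3)·c = 98, so c* = 6.
Then t* = (8/3)·6 = 16.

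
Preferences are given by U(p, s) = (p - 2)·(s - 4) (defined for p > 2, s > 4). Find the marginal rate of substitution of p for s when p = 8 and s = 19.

MRS = 2.5

MU_p = (s−4), MU_s = (p−2).
MRS = (s−4)/(p−2).
At (8, 19): MRS = 2.5.
The indifference curve has slope −2.5 at this bundle.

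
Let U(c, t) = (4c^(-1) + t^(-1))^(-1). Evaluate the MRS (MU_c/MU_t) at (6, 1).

MRS = 1/9

For CES with ρ = -1, MRS = (4/1)·(t/c)^2.
At (6, 1): MRS = 1/9.
The indifference curve has slope −1/9 at this bundle.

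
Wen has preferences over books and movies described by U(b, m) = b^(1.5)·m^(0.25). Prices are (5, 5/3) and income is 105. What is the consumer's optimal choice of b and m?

b* = 18, m* = 9

MU_b = 1.5·√b·m^(0.25) and MU_m = 0.25·b^(1.5)·m^(-0.75).
MRS = MU_b/MU_m = (6)·m/b.
Tangency: set MRS = p_b/p_m = 5/(5/3) = 3.
So (6)·m/b = 3, i.e. m = 0.5·b.
Substitute into the budget 5·b + (5/3)·m = 105: (35/6)·b = 105, so b* = 18.
Then m* = 0.5·18 = 9.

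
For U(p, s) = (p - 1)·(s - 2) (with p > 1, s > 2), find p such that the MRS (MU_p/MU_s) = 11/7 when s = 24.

MU_p = (s−2), MU_s = (p−1).
MRS = (s−2)/(p−1).
Substitute s = 24: MRS = 22/(p − 1). Setting this equal to 11/7 gives p − 1 = 22/(11/7) = 14, so p = 15.

p = 15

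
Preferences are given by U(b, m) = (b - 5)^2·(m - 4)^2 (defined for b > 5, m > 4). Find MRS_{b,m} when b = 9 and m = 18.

MU_b = 2·(b−5)·(m−4)^2, MU_m = 2·(b−5)^2·(m−4).
MRS = (m−4)/(b−5).
At (9, 18): MRS = 3.5.
That is, one extra unit of b is worth 3.5 units of m at the margin.

MRS = 3.5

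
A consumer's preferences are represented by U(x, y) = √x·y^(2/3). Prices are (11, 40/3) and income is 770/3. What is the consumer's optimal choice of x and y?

x* = 10, y* = 11

MU_x = 0.5·x^(-0.5)·y^(2/3) and MU_y = 2/3·√x·y^(-1/3).
MRS = MU_x/MU_y = (0.75)·y/x.
Tangency: set MRS = p_x/p_y = 11/(40/3) = 33/40.
So (0.75)·y/x = 33/40, i.e. y = 1.1·x.
Substitute into the budget 11·x + (40/3)·y = 770/3: (77/3)·x = 770/3, so x* = 10.
Then y* = 1.1·10 = 11.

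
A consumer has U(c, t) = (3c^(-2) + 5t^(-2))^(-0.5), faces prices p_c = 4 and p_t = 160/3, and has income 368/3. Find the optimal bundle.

For CES with ρ = -2, MRS = (3/5)·(t/c)^3.
Tangency: set MRS = p_c/p_t = 4/(160/3) = 3/40.
So (t/c)^3 = 0.125; taking the cube root, t/c = 0.5, i.e. t = 0.5·c.
Substitute into the budget 4·c + (160/3)·t = 368/3: (92/3)·c = 368/3, so c* = 4 and t* = 0.5·4 = 2.

c* = 4, t* = 2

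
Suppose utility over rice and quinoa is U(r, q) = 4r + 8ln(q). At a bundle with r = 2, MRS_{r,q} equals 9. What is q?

q = 18

MU_r = 4, MU_q = 8/q.
MRS = 4 ÷ (8/q).
MRS depends only on q: 0.5·q = 9 ⇒ q = 9/0.5 = 18.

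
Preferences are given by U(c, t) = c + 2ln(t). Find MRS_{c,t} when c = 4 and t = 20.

MRS = 10

MU_c = 1, MU_t = 2/t.
MRS = 1 ÷ (2/t).
At (4, 20): MRS = 10.
The indifference curve has slope −10 at this bundle.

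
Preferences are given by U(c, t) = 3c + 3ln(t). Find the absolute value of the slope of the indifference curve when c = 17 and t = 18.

MRS = 18

MU_c = 3, MU_t = 3/t.
MRS = 3 ÷ (3/t).
At (17, 18): MRS = 18.
That is, one extra unit of c is worth 18 units of t at the margin.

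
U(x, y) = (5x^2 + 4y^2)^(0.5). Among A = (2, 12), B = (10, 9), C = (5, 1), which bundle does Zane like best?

Evaluate utility at each bundle:
U(A) = 24.413.
U(B) = 28.705.
U(C) = 11.358.
Highest utility is B, so B ≻ A ≻ C.

Bundle B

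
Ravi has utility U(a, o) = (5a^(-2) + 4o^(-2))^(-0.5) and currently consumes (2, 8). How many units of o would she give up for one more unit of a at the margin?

MRS = 80

For CES with ρ = -2, MRS = (5/4)·(o/a)^3.
At (2, 8): MRS = 80.
So at (2, 8) the consumer would give up 80 units of o for one more unit of a.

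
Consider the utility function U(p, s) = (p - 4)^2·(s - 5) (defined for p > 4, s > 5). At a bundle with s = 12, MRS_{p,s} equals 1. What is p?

MU_p = 2·(p−4)·(s−5), MU_s = (p−4)^2.
MRS = (2/1)·(s−5)/(p−4).
Substitute s = 12: MRS = 14/(p − 4). Setting this equal to 1 gives p − 4 = 14/1 = 14, so p = 18.

p = 18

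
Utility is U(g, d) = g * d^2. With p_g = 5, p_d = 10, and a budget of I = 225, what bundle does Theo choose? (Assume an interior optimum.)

g* = 15, d* = 15

MU_g = d^2 and MU_d = 2·g·d.
MRS = MU_g/MU_d = (1/2)·d/g.
Tangency: set MRS = p_g/p_d = 5/10 = 0.5.
So (1/2)·d/g = 0.5, i.e. d = g.
Substitute into the budget 5·g + 10·d = 225: 15·g = 225, so g* = 15.
Then d* = 15.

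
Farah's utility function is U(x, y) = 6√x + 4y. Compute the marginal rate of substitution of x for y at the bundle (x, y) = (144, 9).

MRS = 1/16

MU_x = 6/(2√x), MU_y = 4.
MRS = 6/(2√x) ÷ 4.
At (144, 9): MRS = 1/16.
So at (144, 9) the consumer would give up 1/16 units of y for one more unit of x.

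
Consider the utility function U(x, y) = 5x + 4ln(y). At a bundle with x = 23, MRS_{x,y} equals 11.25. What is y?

MU_x = 5, MU_y = 4/y.
MRS = 5 ÷ (4/y).
MRS depends only on y: 1.25·y = 11.25 ⇒ y = 11.25/1.25 = 9.

y = 9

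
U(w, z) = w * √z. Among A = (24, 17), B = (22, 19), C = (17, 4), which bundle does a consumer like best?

Evaluate utility at each bundle:
U(A) = 98.955.
U(B) = 95.896.
U(C) = 34.000.
Highest utility is A, so A ≻ B ≻ C.

Bundle A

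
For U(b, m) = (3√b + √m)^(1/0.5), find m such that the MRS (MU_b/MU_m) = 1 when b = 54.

For CES with ρ = 0.5, MRS = (3/1)·√(m/b).
Setting (3/1)·√(m/54) = 1 gives √(m/54) = 1/3, so m/54 = 1/9 and m = 6.

m = 6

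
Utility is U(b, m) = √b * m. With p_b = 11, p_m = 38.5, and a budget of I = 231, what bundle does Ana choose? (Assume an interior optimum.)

b* = 7, m* = 4

MU_b = 0.5·b^(-0.5)·m and MU_m = √b.
MRS = MU_b/MU_m = (0.5)·m/b.
Tangency: set MRS = p_b/p_m = 11/38.5 = 2/7.
So (0.5)·m/b = 2/7, i.e. m = (4/7)·b.
Substitute into the budget 11·b + 38.5·m = 231: 33·b = 231, so b* = 7.
Then m* = (4/7)·7 = 4.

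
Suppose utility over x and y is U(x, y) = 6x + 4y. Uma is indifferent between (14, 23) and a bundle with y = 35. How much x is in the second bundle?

x = 6

U(14, 23) = 176.
Set U(x, 35) = 176 and solve.
6x + 4·35 = 176 ⇒ 6x = 36 ⇒ x = 6.
Check: U(6, 35) = 176.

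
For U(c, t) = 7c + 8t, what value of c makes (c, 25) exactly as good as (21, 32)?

U(21, 32) = 403.
Set U(c, 25) = 403 and solve.
7c + 8·25 = 403 ⇒ 7c = 203 ⇒ c = 29.
Check: U(29, 25) = 403.

c = 29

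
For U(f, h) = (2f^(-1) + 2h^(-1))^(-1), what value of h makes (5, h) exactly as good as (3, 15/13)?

U depends on (f, h) only through S = 2f^(-1) + 2h^(-1), so equal utility means equal S. At (3, 15/13): S = 2.4.
With f = 5: 2·5^(-1) = 0.4, so 2h^(-1) = 2.4 − 0.4 = 2, i.e. h^(-1) = 1.
Hence h = 1/1 = 1.
Check: U(5, 1) = 0.4167.

h = 1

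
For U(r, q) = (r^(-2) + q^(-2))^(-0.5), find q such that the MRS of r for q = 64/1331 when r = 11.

For CES with ρ = -2, MRS = (q/r)^3.
Setting (q/11)^3 = 64/1331 gives q/11 = 4/11 and q = 4.

q = 4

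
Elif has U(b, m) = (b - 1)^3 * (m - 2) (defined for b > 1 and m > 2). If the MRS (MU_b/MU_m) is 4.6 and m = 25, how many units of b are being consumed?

b = 16

MU_b = 3·(b−1)^2·(m−2), MU_m = (b−1)^3.
MRS = (3/1)·(m−2)/(b−1).
Substitute m = 25: MRS = 69/(b − 1). Setting this equal to 4.6 gives b − 1 = 69/4.6 = 15, so b = 16.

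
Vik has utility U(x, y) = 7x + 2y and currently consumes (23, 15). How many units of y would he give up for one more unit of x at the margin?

MRS = 3.5

MU_x = 7, MU_y = 2, so MRS = 7/2 = 3.5 at every bundle.
At (23, 15): MRS = 3.5.
The indifference curve has slope −3.5 at this bundle.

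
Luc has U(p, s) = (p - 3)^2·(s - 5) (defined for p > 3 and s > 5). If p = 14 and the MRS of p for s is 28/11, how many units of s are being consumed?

s = 19

MU_p = 2·(p−3)·(s−5), MU_s = (p−3)^2.
MRS = (2/1)·(s−5)/(p−3).
Substitute p = 14: MRS = (s − 5)/5.5. Setting this equal to 28/11 gives s − 5 = (28/11)·5.5 = 14, so s = 19.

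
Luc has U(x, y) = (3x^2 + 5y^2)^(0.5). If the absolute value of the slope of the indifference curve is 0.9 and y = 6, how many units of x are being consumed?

x = 9

For CES with ρ = 2, MRS = (3/5)·(y/x)^(-1).
Setting (3/5)·(6/x)^(-1) = 0.9 gives (6/x)^(-1) = 1.5, so 6/x = 2/3 and x = 9.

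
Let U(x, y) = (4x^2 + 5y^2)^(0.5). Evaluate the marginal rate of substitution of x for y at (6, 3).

MRS = 1.6

For CES with ρ = 2, MRS = (4/5)·(y/x)^(-1).
At (6, 3): MRS = 1.6.
That is, one extra unit of x is worth 1.6 units of y at the margin.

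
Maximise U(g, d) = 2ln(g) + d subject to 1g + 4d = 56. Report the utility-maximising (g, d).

g* = 8, d* = 12

MU_g = 2/g, MU_d = 1.
MRS = 2/g ÷ 1.
Tangency: set MRS = p_g/p_d = 1/4 = 0.25.
MRS depends only on g: 2/g = 0.25 ⇒ g* = 2/0.25 = 8.
From the budget, 4·d = 56 − 1·8 = 48, so d* = 12.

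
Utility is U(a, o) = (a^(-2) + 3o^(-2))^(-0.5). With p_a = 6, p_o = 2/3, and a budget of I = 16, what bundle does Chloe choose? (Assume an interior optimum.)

a* = 2, o* = 6

For CES with ρ = -2, MRS = (1/3)·(o/a)^3.
Tangency: set MRS = p_a/p_o = 6/(2/3) = 9.
So (o/a)^3 = 27; taking the cube root, o/a = 3, i.e. o = 3·a.
Substitute into the budget 6·a + (2/3)·o = 16: 8·a = 16, so a* = 2 and o* = 3·2 = 6.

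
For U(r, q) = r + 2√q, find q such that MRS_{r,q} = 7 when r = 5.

q = 49

MU_r = 1, MU_q = 2/(2√q).
MRS = 1 ÷ (2/(2√q)).
MRS depends only on q: √q = 7 ⇒ √q = 7 ⇒ q = 49.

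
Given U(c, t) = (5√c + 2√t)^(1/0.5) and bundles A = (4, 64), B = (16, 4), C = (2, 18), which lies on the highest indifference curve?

Evaluate utility at each bundle:
U(A) = 676.000.
U(B) = 576.000.
U(C) = 242.000.
Highest utility is A, so A ≻ B ≻ C.

Bundle A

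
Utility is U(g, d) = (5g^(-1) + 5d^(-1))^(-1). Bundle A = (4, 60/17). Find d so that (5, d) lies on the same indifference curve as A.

d = 3

U depends on (g, d) only through S = 5g^(-1) + 5d^(-1), so equal utility means equal S. At (4, 60/17): S = 8/3.
With g = 5: 5·5^(-1) = 1, so 5d^(-1) = 8/3 − 1 = 5/3, i.e. d^(-1) = 1/3.
Hence d = 1/(1/3) = 3.
Check: U(5, 3) = 0.375.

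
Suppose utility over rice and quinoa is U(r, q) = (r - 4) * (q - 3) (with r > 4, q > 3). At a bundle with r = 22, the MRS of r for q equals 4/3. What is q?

q = 27

MU_r = (q−3), MU_q = (r−4).
MRS = (q−3)/(r−4).
Substitute r = 22: MRS = (q − 3)/18. Setting this equal to 4/3 gives q − 3 = (4/3)·18 = 24, so q = 27.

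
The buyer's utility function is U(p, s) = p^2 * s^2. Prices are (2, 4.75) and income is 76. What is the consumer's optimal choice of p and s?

p* = 19, s* = 8

MU_p = 2·p·s^2 and MU_s = 2·p^2·s.
MRS = MU_p/MU_s = s/p.
Tangency: set MRS = p_p/p_s = 2/4.75 = 8/19.
So s/p = 8/19, i.e. s = (8/19)·p.
Substitute into the budget 2·p + 4.75·s = 76: 4·p = 76, so p* = 19.
Then s* = (8/19)·19 = 8.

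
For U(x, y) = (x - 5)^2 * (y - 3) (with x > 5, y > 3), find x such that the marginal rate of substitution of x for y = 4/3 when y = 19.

MU_x = 2·(x−5)·(y−3), MU_y = (x−5)^2.
MRS = (2/1)·(y−3)/(x−5).
Substitute y = 19: MRS = 32/(x − 5). Setting this equal to 4/3 gives x − 5 = 32/(4/3) = 24, so x = 29.

x = 29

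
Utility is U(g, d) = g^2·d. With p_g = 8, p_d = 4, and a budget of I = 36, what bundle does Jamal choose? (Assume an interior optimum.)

g* = 3, d* = 3

MU_g = 2·g·d and MU_d = g^2.
MRS = MU_g/MU_d = (2/1)·d/g.
Tangency: set MRS = p_g/p_d = 8/4 = 2.
So (2/1)·d/g = 2, i.e. d = g.
Substitute into the budget 8·g + 4·d = 36: 12·g = 36, so g* = 3.
Then d* = 3.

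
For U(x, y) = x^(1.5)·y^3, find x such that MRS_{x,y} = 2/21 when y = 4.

x = 21

MU_x = 1.5·√x·y^3 and MU_y = 3·x^(1.5)·y^2.
MRS = MU_x/MU_y = (0.5)·y/x.
Substitute y = 4: MRS = 2/x. Setting 2/x = 2/21 gives x = 2/(2/21) = 21.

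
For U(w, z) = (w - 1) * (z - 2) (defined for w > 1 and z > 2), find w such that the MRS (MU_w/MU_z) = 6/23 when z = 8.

MU_w = (z−2), MU_z = (w−1).
MRS = (z−2)/(w−1).
Substitute z = 8: MRS = 6/(w − 1). Setting this equal to 6/23 gives w − 1 = 6/(6/23) = 23, so w = 24.

w = 24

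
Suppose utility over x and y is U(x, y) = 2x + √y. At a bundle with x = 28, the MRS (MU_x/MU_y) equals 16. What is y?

MU_x = 2, MU_y = 1/(2√y).
MRS = 2 ÷ (1/(2√y)).
MRS depends only on y: 4·√y = 16 ⇒ √y = 16/4 = 4 ⇒ y = 16.

y = 16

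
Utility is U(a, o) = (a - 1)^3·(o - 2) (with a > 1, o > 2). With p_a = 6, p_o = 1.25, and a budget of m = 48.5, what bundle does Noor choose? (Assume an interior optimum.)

MU_a = 3·(a−1)^2·(o−2), MU_o = (a−1)^3.
MRS = (3/1)·(o−2)/(a−1).
Tangency: set MRS = p_a/p_o = 6/1.25 = 4.8.
So (3/1)·(o − 2)/(a − 1) = 4.8, i.e. (o − 2) = 1.6·(a − 1).
Rewrite the budget in excess-of-subsistence terms: 6·(a − 1) + 1.25·(o − 2) = 48.5 − 6·1 − 1.25·2 = 40.
Substituting, 8·(a − 1) = 40, so a − 1 = 5 and a* = 6.
Then o − 2 = 1.6·5 = 8, so o* = 10.

a* = 6, o* = 10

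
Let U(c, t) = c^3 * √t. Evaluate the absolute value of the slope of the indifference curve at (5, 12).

MU_c = 3·c^2·√t and MU_t = 0.5·c^3·t^(-0.5).
MRS = MU_c/MU_t = (6)·t/c.
At (5, 12): MRS = 14.4.
That is, one extra unit of c is worth 14.4 units of t at the margin.

MRS = 14.4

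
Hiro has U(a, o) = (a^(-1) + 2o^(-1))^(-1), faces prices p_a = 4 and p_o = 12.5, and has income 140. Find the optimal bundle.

a* = 10, o* = 8

For CES with ρ = -1, MRS = (1/2)·(o/a)^2.
Tangency: set MRS = p_a/p_o = 4/12.5 = 8/25.
So (o/a)^2 = 16/25; taking the square root, o/a = 0.8, i.e. o = 0.8·a.
Substitute into the budget 4·a + 12.5·o = 140: 14·a = 140, so a* = 10 and o* = 0.8·10 = 8.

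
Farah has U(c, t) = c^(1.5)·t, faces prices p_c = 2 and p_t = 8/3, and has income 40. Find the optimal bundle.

c* = 12, t* = 6

MU_c = 1.5·√c·t and MU_t = c^(1.5).
MRS = MU_c/MU_t = (1.5)·t/c.
Tangency: set MRS = p_c/p_t = 2/(8/3) = 0.75.
So (1.5)·t/c = 0.75, i.e. t = 0.5·c.
Substitute into the budget 2·c + (8/3)·t = 40: (10/3)·c = 40, so c* = 12.
Then t* = 0.5·12 = 6.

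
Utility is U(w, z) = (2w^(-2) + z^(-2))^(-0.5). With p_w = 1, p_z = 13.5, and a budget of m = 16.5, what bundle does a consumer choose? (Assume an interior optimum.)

w* = 3, z* = 1

For CES with ρ = -2, MRS = (2/1)·(z/w)^3.
Tangency: set MRS = p_w/p_z = 1/13.5 = 2/27.
So (z/w)^3 = 1/27; taking the cube root, z/w = 1/3, i.e. z = (1/3)·w.
Substitute into the budget 1·w + 13.5·z = 16.5: 5.5·w = 16.5, so w* = 3 and z* = (1/3)·3 = 1.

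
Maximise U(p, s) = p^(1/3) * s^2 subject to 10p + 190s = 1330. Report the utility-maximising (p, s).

MU_p = 1/3·p^(-2/3)·s^2 and MU_s = 2·p^(1/3)·s.
MRS = MU_p/MU_s = (1/6)·s/p.
Tangency: set MRS = p_p/p_s = 10/190 = 1/19.
So (1/6)·s/p = 1/19, i.e. s = (6/19)·p.
Substitute into the budget 10·p + 190·s = 1330: 70·p = 1330, so p* = 19.
Then s* = (6/19)·19 = 6.

p* = 19, s* = 6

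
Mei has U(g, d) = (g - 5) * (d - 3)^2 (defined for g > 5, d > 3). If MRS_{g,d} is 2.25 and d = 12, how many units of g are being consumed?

g = 7

MU_g = (d−3)^2, MU_d = 2·(g−5)·(d−3).
MRS = (1/2)·(d−3)/(g−5).
Substitute d = 12: MRS = 4.5/(g − 5). Setting this equal to 2.25 gives g − 5 = 4.5/2.25 = 2, so g = 7.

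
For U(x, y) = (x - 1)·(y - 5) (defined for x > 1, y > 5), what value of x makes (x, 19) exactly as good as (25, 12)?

x = 13

U(25, 12) = 168.
Set U(x, 19) = 168 and solve.
With y = 19: (19 − 5) = 14, so (x − 1) = 168/14 = 12.
So x = 1 + 12 = 13.
Check: U(13, 19) = 168.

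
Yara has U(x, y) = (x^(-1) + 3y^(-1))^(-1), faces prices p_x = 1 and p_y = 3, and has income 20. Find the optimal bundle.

x* = 5, y* = 5

For CES with ρ = -1, MRS = (1/3)·(y/x)^2.
Tangency: set MRS = p_x/p_y = 1/3.
So (y/x)^2 = 1; taking the square root, y/x = 1, i.e. y = x.
Substitute into the budget 1·x + 3·y = 20: 4·x = 20, so x* = 5 and y* = 5.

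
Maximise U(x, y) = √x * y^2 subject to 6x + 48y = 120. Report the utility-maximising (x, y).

MU_x = 0.5·x^(-0.5)·y^2 and MU_y = 2·√x·y.
MRS = MU_x/MU_y = (0.25)·y/x.
Tangency: set MRS = p_x/p_y = 6/48 = 0.125.
So (0.25)·y/x = 0.125, i.e. y = 0.5·x.
Substitute into the budget 6·x + 48·y = 120: 30·x = 120, so x* = 4.
Then y* = 0.5·4 = 2.

x* = 4, y* = 2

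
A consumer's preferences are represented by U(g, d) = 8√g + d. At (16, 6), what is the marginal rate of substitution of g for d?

MU_g = 8/(2√g), MU_d = 1.
MRS = 8/(2√g) ÷ 1.
At (16, 6): MRS = 1.
The indifference curve has slope −1 at this bundle.

MRS = 1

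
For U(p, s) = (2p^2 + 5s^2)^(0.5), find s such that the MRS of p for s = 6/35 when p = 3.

s = 7

For CES with ρ = 2, MRS = (2/5)·(s/p)^(-1).
Setting (2/5)·(s/3)^(-1) = 6/35 gives (s/3)^(-1) = 3/7, so s/3 = 7/3 and s = 7.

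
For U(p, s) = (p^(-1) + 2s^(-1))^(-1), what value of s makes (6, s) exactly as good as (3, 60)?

s = 10

U depends on (p, s) only through S = p^(-1) + 2s^(-1), so equal utility means equal S. At (3, 60): S = 11/30.
With p = 6: 6^(-1) = 1/6, so 2s^(-1) = 11/30 − 1/6 = 0.2, i.e. s^(-1) = 0.1.
Hence s = 1/0.1 = 10.
Check: U(6, 10) = 2.7273.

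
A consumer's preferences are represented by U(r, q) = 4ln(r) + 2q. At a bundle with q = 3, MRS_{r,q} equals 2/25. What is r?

MU_r = 4/r, MU_q = 2.
MRS = 4/r ÷ 2.
MRS depends only on r: 2/r = 2/25 ⇒ r = 2/(2/25) = 25.

r = 25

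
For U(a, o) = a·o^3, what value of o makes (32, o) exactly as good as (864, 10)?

U(864, 10) = 864000.
Set U(32, o) = 864000 and solve.
With a = 32: o^3 = 864000/32 = 27000; taking the cube root, o = 30.
Check: U(32, 30) = 864000.

o = 30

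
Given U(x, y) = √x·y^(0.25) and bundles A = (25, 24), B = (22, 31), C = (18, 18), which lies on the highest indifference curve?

Bundle B

Evaluate utility at each bundle:
U(A) = 11.067.
U(B) = 11.068.
U(C) = 8.739.
Highest utility is B, so B ≻ A ≻ C.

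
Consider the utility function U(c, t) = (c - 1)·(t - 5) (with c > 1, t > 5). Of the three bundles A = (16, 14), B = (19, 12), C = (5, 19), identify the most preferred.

Evaluate utility at each bundle:
U(A) = 135.
U(B) = 126.
U(C) = 56.
Highest utility is A, so A ≻ B ≻ C.

Bundle A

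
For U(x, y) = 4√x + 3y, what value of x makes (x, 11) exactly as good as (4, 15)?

x = 25

U(4, 15) = 53.
Set U(x, 11) = 53 and solve.
With y = 11: 4√x = 53 − 3·11 = 20, so √x = 5 and x = 25.
Check: U(25, 11) = 53.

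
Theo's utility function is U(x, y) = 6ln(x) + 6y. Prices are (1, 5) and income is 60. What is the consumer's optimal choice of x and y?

MU_x = 6/x, MU_y = 6.
MRS = 6/x ÷ 6.
Tangency: set MRS = p_x/p_y = 1/5 = 0.2.
MRS depends only on x: 1/x = 0.2 ⇒ x* = 1/0.2 = 5.
From the budget, 5·y = 60 − 1·5 = 55, so y* = 11.

x* = 5, y* = 11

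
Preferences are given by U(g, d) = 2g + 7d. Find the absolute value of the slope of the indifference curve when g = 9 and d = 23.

MRS = 2/7

MU_g = 2, MU_d = 7, so MRS = 2/7 at every bundle.
At (9, 23): MRS = 2/7.
The indifference curve has slope −2/7 at this bundle.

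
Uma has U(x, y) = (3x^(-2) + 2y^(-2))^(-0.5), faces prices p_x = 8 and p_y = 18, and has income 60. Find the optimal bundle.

For CES with ρ = -2, MRS = (3/2)·(y/x)^3.
Tangency: set MRS = p_x/p_y = 8/18 = 4/9.
So (y/x)^3 = 8/27; taking the cube root, y/x = 2/3, i.e. y = (2/3)·x.
Substitute into the budget 8·x + 18·y = 60: 20·x = 60, so x* = 3 and y* = (2/3)·3 = 2.

x* = 3, y* = 2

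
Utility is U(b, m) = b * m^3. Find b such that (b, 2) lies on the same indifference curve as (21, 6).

b = 567

U(21, 6) = 4536.
Set U(b, 2) = 4536 and solve.
With m = 2: 2^3 = 8, so b = 4536/8 = 567.
Check: U(567, 2) = 4536.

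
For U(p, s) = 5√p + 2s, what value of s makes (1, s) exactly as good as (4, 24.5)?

U(4, 24.5) = 59.
Set U(1, s) = 59 and solve.
With p = 1: √1 = 1, so 2s = 59 − 5·1 = 54 and s = 27.
Check: U(1, 27) = 59.

s = 27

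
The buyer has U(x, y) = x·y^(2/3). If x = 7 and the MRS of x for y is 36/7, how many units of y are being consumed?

y = 24

MU_x = y^(2/3) and MU_y = 2/3·x·y^(-1/3).
MRS = MU_x/MU_y = (1.5)·y/x.
Substitute x = 7: MRS = y/(14/3). Setting y/(14/3) = 36/7 gives y = (36/7)·(14/3) = 24.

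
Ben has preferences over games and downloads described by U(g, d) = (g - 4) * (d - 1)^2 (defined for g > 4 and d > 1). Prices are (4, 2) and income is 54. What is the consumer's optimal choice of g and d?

MU_g = (d−1)^2, MU_d = 2·(g−4)·(d−1).
MRS = (1/2)·(d−1)/(g−4).
Tangency: set MRS = p_g/p_d = 4/2 = 2.
So (1/2)·(d − 1)/(g − 4) = 2, i.e. (d − 1) = 4·(g − 4).
Rewrite the budget in excess-of-subsistence terms: 4·(g − 4) + 2·(d − 1) = 54 − 4·4 − 2·1 = 36.
Substituting, 12·(g − 4) = 36, so g − 4 = 3 and g* = 7.
Then d − 1 = 4·3 = 12, so d* = 13.

g* = 7, d* = 13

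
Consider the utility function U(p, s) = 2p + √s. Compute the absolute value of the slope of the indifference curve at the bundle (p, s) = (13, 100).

MU_p = 2, MU_s = 1/(2√s).
MRS = 2 ÷ (1/(2√s)).
At (13, 100): MRS = 40.
So at (13, 100) the consumer would give up 40 units of s for one more unit of p.

MRS = 40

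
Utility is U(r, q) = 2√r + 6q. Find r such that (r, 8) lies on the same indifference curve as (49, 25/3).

r = 64

U(49, 25/3) = 64.
Set U(r, 8) = 64 and solve.
With q = 8: 2√r = 64 − 6·8 = 16, so √r = 8 and r = 64.
Check: U(64, 8) = 64.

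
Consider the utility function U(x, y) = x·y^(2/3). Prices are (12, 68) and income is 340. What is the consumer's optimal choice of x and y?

MU_x = y^(2/3) and MU_y = 2/3·x·y^(-1/3).
MRS = MU_x/MU_y = (1.5)·y/x.
Tangency: set MRS = p_x/p_y = 12/68 = 3/17.
So (1.5)·y/x = 3/17, i.e. y = (2/17)·x.
Substitute into the budget 12·x + 68·y = 340: 20·x = 340, so x* = 17.
Then y* = (2/17)·17 = 2.

x* = 17, y* = 2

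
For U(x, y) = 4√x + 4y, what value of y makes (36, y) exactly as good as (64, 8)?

y = 10

U(64, 8) = 64.
Set U(36, y) = 64 and solve.
With x = 36: √36 = 6, so 4y = 64 − 4·6 = 40 and y = 10.
Check: U(36, 10) = 64.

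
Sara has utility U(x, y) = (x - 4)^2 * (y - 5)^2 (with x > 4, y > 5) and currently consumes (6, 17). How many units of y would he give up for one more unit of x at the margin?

MRS = 6

MU_x = 2·(x−4)·(y−5)^2, MU_y = 2·(x−4)^2·(y−5).
MRS = (y−5)/(x−4).
At (6, 17): MRS = 6.
That is, one extra unit of x is worth 6 units of y at the margin.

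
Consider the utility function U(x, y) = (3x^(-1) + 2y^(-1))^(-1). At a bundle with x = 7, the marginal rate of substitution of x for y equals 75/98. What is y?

For CES with ρ = -1, MRS = (3/2)·(y/x)^2.
Setting (3/2)·(y/7)^2 = 75/98 gives (y/7)^2 = 25/49, so y/7 = 5/7 and y = 5.

y = 5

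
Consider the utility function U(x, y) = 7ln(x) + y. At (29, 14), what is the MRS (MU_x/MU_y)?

MRS = 7/29

MU_x = 7/x, MU_y = 1.
MRS = 7/x ÷ 1.
At (29, 14): MRS = 7/29.
So at (29, 14) the consumer would give up 7/29 units of y for one more unit of x.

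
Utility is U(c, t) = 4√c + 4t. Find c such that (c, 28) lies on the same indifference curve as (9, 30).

U(9, 30) = 132.
Set U(c, 28) = 132 and solve.
With t = 28: 4√c = 132 − 4·28 = 20, so √c = 5 and c = 25.
Check: U(25, 28) = 132.

c = 25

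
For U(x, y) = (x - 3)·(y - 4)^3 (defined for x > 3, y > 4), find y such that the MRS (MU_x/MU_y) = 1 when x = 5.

y = 10

MU_x = (y−4)^3, MU_y = 3·(x−3)·(y−4)^2.
MRS = (1/3)·(y−4)/(x−3).
Substitute x = 5: MRS = (y − 4)/6. Setting this equal to 1 gives y − 4 = 1·6 = 6, so y = 10.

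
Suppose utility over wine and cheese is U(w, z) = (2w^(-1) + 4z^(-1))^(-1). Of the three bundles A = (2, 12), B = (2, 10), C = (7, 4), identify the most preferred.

Evaluate utility at each bundle:
U(A) = 0.750.
U(B) = 0.714.
U(C) = 0.778.
Highest utility is C, so C ≻ A ≻ B.

Bundle C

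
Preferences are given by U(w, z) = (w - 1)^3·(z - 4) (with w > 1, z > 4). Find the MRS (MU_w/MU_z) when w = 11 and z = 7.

MRS = 0.9

MU_w = 3·(w−1)^2·(z−4), MU_z = (w−1)^3.
MRS = (3/1)·(z−4)/(w−1).
At (11, 7): MRS = 0.9.
That is, one extra unit of w is worth 0.9 units of z at the margin.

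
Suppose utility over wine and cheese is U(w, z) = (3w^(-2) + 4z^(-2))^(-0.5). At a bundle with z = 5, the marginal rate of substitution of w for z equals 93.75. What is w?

For CES with ρ = -2, MRS = (3/4)·(z/w)^3.
Setting (3/4)·(5/w)^3 = 93.75 gives (5/w)^3 = 125, so 5/w = 5 and w = 1.

w = 1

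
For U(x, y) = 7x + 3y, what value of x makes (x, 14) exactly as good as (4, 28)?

x = 10

U(4, 28) = 112.
Set U(x, 14) = 112 and solve.
7x + 3·14 = 112 ⇒ 7x = 70 ⇒ x = 10.
Check: U(10, 14) = 112.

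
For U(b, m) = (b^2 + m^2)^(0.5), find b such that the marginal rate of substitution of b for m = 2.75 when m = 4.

For CES with ρ = 2, MRS = (m/b)^(-1).
Setting (4/b)^(-1) = 2.75 gives 4/b = 4/11 and b = 11.

b = 11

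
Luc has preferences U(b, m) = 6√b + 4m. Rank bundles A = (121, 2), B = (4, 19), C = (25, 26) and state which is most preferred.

Evaluate utility at each bundle:
U(A) = 74.000.
U(B) = 88.000.
U(C) = 134.000.
Highest utility is C, so C ≻ B ≻ A.

Bundle C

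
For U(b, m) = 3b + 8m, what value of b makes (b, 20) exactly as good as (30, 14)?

U(30, 14) = 202.
Set U(b, 20) = 202 and solve.
3b + 8·20 = 202 ⇒ 3b = 42 ⇒ b = 14.
Check: U(14, 20) = 202.

b = 14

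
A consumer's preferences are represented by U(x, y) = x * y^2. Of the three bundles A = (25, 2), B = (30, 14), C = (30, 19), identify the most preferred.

Evaluate utility at each bundle:
U(A) = 100.
U(B) = 5880.
U(C) = 10830.
Highest utility is C, so C ≻ B ≻ A.

Bundle C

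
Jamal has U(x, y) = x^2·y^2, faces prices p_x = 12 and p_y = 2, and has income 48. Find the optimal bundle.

x* = 2, y* = 12

MU_x = 2·x·y^2 and MU_y = 2·x^2·y.
MRS = MU_x/MU_y = y/x.
Tangency: set MRS = p_x/p_y = 12/2 = 6.
So y/x = 6, i.e. y = 6·x.
Substitute into the budget 12·x + 2·y = 48: 24·x = 48, so x* = 2.
Then y* = 6·2 = 12.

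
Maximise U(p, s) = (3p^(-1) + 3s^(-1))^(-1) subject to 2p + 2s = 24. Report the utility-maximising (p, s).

p* = 6, s* = 6

For CES with ρ = -1, MRS = (s/p)^2.
Tangency: set MRS = p_p/p_s = 2/2 = 1.
So (s/p)^2 = 1; taking the square root, s/p = 1, i.e. s = p.
Substitute into the budget 2·p + 2·s = 24: 4·p = 24, so p* = 6 and s* = 6.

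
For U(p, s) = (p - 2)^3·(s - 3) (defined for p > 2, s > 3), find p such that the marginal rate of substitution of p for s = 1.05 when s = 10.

p = 22

MU_p = 3·(p−2)^2·(s−3), MU_s = (p−2)^3.
MRS = (3/1)·(s−3)/(p−2).
Substitute s = 10: MRS = 21/(p − 2). Setting this equal to 1.05 gives p − 2 = 21/1.05 = 20, so p = 22.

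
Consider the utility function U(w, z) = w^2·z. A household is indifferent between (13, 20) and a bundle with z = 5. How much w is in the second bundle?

U(13, 20) = 3380.
Set U(w, 5) = 3380 and solve.
With z = 5: w^2 = 3380/5 = 676; taking the square root, w = 26.
Check: U(26, 5) = 3380.

w = 26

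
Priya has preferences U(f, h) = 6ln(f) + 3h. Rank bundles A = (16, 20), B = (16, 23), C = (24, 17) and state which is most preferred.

Evaluate utility at each bundle:
U(A) = 76.636.
U(B) = 85.636.
U(C) = 70.068.
Highest utility is B, so B ≻ A ≻ C.

Bundle B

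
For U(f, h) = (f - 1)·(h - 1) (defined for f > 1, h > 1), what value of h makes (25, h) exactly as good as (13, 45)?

U(13, 45) = 528.
Set U(25, h) = 528 and solve.
With f = 25: (25 − 1) = 24, so (h − 1) = 528/24 = 22.
So h = 1 + 22 = 23.
Check: U(25, 23) = 528.

h = 23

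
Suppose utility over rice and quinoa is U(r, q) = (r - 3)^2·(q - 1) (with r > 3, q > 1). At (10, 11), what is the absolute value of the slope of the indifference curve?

MU_r = 2·(r−3)·(q−1), MU_q = (r−3)^2.
MRS = (2/1)·(q−1)/(r−3).
At (10, 11): MRS = 20/7.
The indifference curve has slope −20/7 at this bundle.

MRS = 20/7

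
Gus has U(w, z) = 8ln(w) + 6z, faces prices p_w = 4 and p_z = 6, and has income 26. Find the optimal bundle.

MU_w = 8/w, MU_z = 6.
MRS = 8/w ÷ 6.
Tangency: set MRS = p_w/p_z = 4/6 = 2/3.
MRS depends only on w: (4/3)/w = 2/3 ⇒ w* = (4/3)/(2/3) = 2.
From the budget, 6·z = 26 − 4·2 = 18, so z* = 3.

w* = 2, z* = 3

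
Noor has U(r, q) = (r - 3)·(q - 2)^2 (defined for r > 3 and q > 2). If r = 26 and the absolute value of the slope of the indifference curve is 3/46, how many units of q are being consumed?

q = 5

MU_r = (q−2)^2, MU_q = 2·(r−3)·(q−2).
MRS = (1/2)·(q−2)/(r−3).
Substitute r = 26: MRS = (q − 2)/46. Setting this equal to 3/46 gives q − 2 = (3/46)·46 = 3, so q = 5.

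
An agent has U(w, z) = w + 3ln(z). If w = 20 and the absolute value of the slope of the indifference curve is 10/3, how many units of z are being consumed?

MU_w = 1, MU_z = 3/z.
MRS = 1 ÷ (3/z).
MRS depends only on z: (1/3)·z = 10/3 ⇒ z = (10/3)/(1/3) = 10.

z = 10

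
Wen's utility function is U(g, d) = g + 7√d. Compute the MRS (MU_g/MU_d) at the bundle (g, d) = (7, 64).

MU_g = 1, MU_d = 7/(2√d).
MRS = 1 ÷ (7/(2√d)).
At (7, 64): MRS = 16/7.
So at (7, 64) the consumer would give up 16/7 units of d for one more unit of g.

MRS = 16/7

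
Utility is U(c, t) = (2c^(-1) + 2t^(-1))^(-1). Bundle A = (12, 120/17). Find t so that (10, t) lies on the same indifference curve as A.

t = 8

U depends on (c, t) only through S = 2c^(-1) + 2t^(-1), so equal utility means equal S. At (12, 120/17): S = 0.45.
With c = 10: 2·10^(-1) = 0.2, so 2t^(-1) = 0.45 − 0.2 = 0.25, i.e. t^(-1) = 0.125.
Hence t = 1/0.125 = 8.
Check: U(10, 8) = 2.2222.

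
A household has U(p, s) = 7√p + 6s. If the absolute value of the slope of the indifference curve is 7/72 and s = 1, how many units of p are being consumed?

MU_p = 7/(2√p), MU_s = 6.
MRS = 7/(2√p) ÷ 6.
MRS depends only on p: (7/12)/√p = 7/72 ⇒ √p = (7/12)/(7/72) = 6 ⇒ p = 36.

p = 36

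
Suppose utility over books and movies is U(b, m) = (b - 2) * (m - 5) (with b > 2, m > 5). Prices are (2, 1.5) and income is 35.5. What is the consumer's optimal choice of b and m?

b* = 8, m* = 13

MU_b = (m−5), MU_m = (b−2).
MRS = (m−5)/(b−2).
Tangency: set MRS = p_b/p_m = 2/1.5 = 4/3.
So (m − 5)/(b − 2) = 4/3, i.e. (m − 5) = (4/3)·(b − 2).
Rewrite the budget in excess-of-subsistence terms: 2·(b − 2) + 1.5·(m − 5) = 35.5 − 2·2 − 1.5·5 = 24.
Substituting, 4·(b − 2) = 24, so b − 2 = 6 and b* = 8.
Then m − 5 = (4/3)·6 = 8, so m* = 13.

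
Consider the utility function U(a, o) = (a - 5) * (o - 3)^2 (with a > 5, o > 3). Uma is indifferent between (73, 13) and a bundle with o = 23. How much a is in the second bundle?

U(73, 13) = 6800.
Set U(a, 23) = 6800 and solve.
With o = 23: (23 − 3)^2 = 400, so (a − 5) = 6800/400 = 17.
So a = 5 + 17 = 22.
Check: U(22, 23) = 6800.

a = 22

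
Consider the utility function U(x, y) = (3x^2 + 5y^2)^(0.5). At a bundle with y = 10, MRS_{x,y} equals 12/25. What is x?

x = 8

For CES with ρ = 2, MRS = (3/5)·(y/x)^(-1).
Setting (3/5)·(10/x)^(-1) = 12/25 gives (10/x)^(-1) = 0.8, so 10/x = 1.25 and x = 8.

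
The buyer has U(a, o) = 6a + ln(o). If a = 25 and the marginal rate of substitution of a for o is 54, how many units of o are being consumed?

MU_a = 6, MU_o = 1/o.
MRS = 6 ÷ (1/o).
MRS depends only on o: 6·o = 54 ⇒ o = 54/6 = 9.

o = 9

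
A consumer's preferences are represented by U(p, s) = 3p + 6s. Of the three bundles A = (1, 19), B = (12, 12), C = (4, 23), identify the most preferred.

Evaluate utility at each bundle:
U(A) = 117.
U(B) = 108.
U(C) = 150.
Highest utility is C, so C ≻ A ≻ B.

Bundle C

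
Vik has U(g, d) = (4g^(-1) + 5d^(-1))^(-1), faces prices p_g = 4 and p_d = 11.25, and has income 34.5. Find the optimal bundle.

For CES with ρ = -1, MRS = (4/5)·(d/g)^2.
Tangency: set MRS = p_g/p_d = 4/11.25 = 16/45.
So (d/g)^2 = 4/9; taking the square root, d/g = 2/3, i.e. d = (2/3)·g.
Substitute into the budget 4·g + 11.25·d = 34.5: 11.5·g = 34.5, so g* = 3 and d* = (2/3)·3 = 2.

g* = 3, d* = 2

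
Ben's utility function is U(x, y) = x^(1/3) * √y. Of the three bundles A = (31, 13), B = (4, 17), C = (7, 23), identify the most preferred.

Evaluate utility at each bundle:
U(A) = 11.326.
U(B) = 6.545.
U(C) = 9.174.
Highest utility is A, so A ≻ C ≻ B.

Bundle A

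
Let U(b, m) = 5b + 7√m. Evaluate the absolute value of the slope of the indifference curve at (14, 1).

MU_b = 5, MU_m = 7/(2√m).
MRS = 5 ÷ (7/(2√m)).
At (14, 1): MRS = 10/7.
So at (14, 1) the consumer would give up 10/7 units of m for one more unit of b.

MRS = 10/7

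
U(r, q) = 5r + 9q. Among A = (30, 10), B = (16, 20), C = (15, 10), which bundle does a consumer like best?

Evaluate utility at each bundle:
U(A) = 240.
U(B) = 260.
U(C) = 165.
Highest utility is B, so B ≻ A ≻ C.

Bundle B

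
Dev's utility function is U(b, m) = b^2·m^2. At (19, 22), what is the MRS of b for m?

MRS = 22/19

MU_b = 2·b·m^2 and MU_m = 2·b^2·m.
MRS = MU_b/MU_m = m/b.
At (19, 22): MRS = 22/19.
So at (19, 22) the consumer would give up 22/19 units of m for one more unit of b.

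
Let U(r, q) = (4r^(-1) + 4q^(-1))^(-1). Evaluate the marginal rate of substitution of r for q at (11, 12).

MRS = 144/121

For CES with ρ = -1, MRS = (q/r)^2.
At (11, 12): MRS = 144/121.
That is, one extra unit of r is worth 144/121 units of q at the margin.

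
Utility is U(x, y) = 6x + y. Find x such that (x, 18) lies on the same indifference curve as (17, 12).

U(17, 12) = 114.
Set U(x, 18) = 114 and solve.
6x + 18 = 114 ⇒ 6x = 96 ⇒ x = 16.
Check: U(16, 18) = 114.

x = 16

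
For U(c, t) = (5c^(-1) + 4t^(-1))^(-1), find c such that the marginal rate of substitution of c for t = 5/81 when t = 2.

c = 9

For CES with ρ = -1, MRS = (5/4)·(t/c)^2.
Setting (5/4)·(2/c)^2 = 5/81 gives (2/c)^2 = 4/81, so 2/c = 2/9 and c = 9.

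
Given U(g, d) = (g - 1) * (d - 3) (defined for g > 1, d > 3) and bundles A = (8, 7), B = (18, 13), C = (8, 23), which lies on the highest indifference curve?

Evaluate utility at each bundle:
U(A) = 28.
U(B) = 170.
U(C) = 140.
Highest utility is B, so B ≻ C ≻ A.

Bundle B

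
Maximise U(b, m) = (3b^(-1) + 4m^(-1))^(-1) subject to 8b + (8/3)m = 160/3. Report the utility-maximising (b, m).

For CES with ρ = -1, MRS = (3/4)·(m/b)^2.
Tangency: set MRS = p_b/p_m = 8/(8/3) = 3.
So (m/b)^2 = 4; taking the square root, m/b = 2, i.e. m = 2·b.
Substitute into the budget 8·b + (8/3)·m = 160/3: (40/3)·b = 160/3, so b* = 4 and m* = 2·4 = 8.

b* = 4, m* = 8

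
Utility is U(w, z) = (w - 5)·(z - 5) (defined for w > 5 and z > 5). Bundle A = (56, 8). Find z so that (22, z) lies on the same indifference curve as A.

z = 14

U(56, 8) = 153.
Set U(22, z) = 153 and solve.
With w = 22: (22 − 5) = 17, so (z − 5) = 153/17 = 9.
So z = 5 + 9 = 14.
Check: U(22, 14) = 153.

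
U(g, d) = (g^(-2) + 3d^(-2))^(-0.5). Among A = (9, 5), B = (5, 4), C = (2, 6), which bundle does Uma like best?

Evaluate utility at each bundle:
U(A) = 2.749.
U(B) = 2.097.
U(C) = 1.732.
Highest utility is A, so A ≻ B ≻ C.

Bundle A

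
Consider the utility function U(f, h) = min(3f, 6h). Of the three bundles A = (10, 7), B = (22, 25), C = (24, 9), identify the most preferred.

Bundle B

Evaluate utility at each bundle:
U(A) = 30.
U(B) = 66.
U(C) = 54.
Highest utility is B, so B ≻ C ≻ A.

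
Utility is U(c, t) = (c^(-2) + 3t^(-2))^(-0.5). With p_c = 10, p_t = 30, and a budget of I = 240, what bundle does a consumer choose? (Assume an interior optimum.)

For CES with ρ = -2, MRS = (1/3)·(t/c)^3.
Tangency: set MRS = p_c/p_t = 10/30 = 1/3.
So (t/c)^3 = 1; taking the cube root, t/c = 1, i.e. t = c.
Substitute into the budget 10·c + 30·t = 240: 40·c = 240, so c* = 6 and t* = 6.

c* = 6, t* = 6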